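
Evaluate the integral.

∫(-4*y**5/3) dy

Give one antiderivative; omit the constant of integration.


Answer: -2*y**6/9.


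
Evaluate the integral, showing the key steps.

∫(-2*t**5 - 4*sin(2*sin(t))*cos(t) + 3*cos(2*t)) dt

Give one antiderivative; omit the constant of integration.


Step 1. Rewrite: now ∫(-2*t**5) dt + ∫(-4*sin(2*sin(t))*cos(t)) dt + ∫(3*cos(2*t)) dt.
Step 2. Evaluate the standard form: now -t**6/3 + ∫(-4*sin(2*sin(t))*cos(t)) dt + ∫(3*cos(2*t)) dt.
Step 3. Substitute u = sin(t), turning ∫(-4*sin(2*sin(t))*cos(t)) dt into ∫(-4*sin(2*u)) du: now -t**6/3 + ∫(-4*sin(2*u)) du + ∫(3*cos(2*t)) dt.
Step 4. Evaluate the standard form: now -t**6/3 + 2*cos(2*u) + ∫(3*cos(2*t)) dt.
Step 5. Substitute back u = sin(t): now -t**6/3 + 2*cos(2*sin(t)) + ∫(3*cos(2*t)) dt.
Step 6. Evaluate the standard form: now -t**6/3 + 3*sin(2*t)/2 + 2*cos(2*sin(t)).
Answer: -t**6/3 + 3*sin(2*t)/2 + 2*cos(2*sin(t)).


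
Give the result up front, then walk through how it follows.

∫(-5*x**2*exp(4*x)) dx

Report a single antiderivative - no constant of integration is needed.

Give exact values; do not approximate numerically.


The answer is -5*x**2*exp(4*x)/4 + 5*x*exp(4*x)/8 - 5*exp(4*x)/32.
Step 1. Integrate ∫(-5*x**2*exp(4*x)) dx by parts with u = x**2, dv = (-5*exp(4*x)) dx, so v = -5*exp(4*x)/4: now -5*x**2*exp(4*x)/4 + ∫(5*x*exp(4*x)/2) dx.
Step 2. Integrate ∫(5*x*exp(4*x)/2) dx by parts with u = x, dv = (5*exp(4*x)/2) dx, so v = 5*exp(4*x)/8: now -5*x**2*exp(4*x)/4 + 5*x*exp(4*x)/8 + ∫(-5*exp(4*x)/8) dx.
Step 3. Evaluate the standard form: now -5*x**2*exp(4*x)/4 + 5*x*exp(4*x)/8 - 5*exp(4*x)/32.
Answer: -5*x**2*exp(4*x)/4 + 5*x*exp(4*x)/8 - 5*exp(4*x)/32.


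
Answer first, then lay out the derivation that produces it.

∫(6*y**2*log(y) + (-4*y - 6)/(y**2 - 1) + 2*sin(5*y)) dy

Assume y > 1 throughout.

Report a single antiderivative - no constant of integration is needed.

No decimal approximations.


The answer is 2*y**3*log(y) - 2*y**3/3 - 5*log(y - 1) + log(y + 1) - 2*cos(5*y)/5.
Step 1. Rewrite: now ∫(6*y**2*log(y)) dy + ∫((-4*y - 6)/(y**2 - 1)) dy + ∫(2*sin(5*y)) dy.
Step 2. Evaluate the standard form: now -2*cos(5*y)/5 + ∫(6*y**2*log(y)) dy + ∫((-4*y - 6)/(y**2 - 1)) dy.
Step 3. Decompose ∫((-4*y - 6)/(y**2 - 1)) dy by partial fractions, (-4*y - 6)/(y**2 - 1) = 1/(y + 1) - 5/(y - 1): now -2*cos(5*y)/5 + ∫(6*y**2*log(y)) dy + ∫(-5/(y - 1)) dy + ∫(1/(y + 1)) dy.
Step 4. Evaluate the standard form [assuming y > -1]: now log(y + 1) - 2*cos(5*y)/5 + ∫(6*y**2*log(y)) dy + ∫(-5/(y - 1)) dy.
Step 5. Evaluate the standard form [assuming y > 1]: now -5*log(y - 1) + log(y + 1) - 2*cos(5*y)/5 + ∫(6*y**2*log(y)) dy.
Step 6. Integrate ∫(6*y**2*log(y)) dy by parts with u = log(y), dv = (6*y**2) dy, so v = 2*y**3 [assuming y > 0]: now 2*y**3*log(y) - 5*log(y - 1) + log(y + 1) - 2*cos(5*y)/5 + ∫(-2*y**2) dy.
Step 7. Evaluate the standard form: now 2*y**3*log(y) - 2*y**3/3 - 5*log(y - 1) + log(y + 1) - 2*cos(5*y)/5.
Answer: 2*y**3*log(y) - 2*y**3/3 - 5*log(y - 1) + log(y + 1) - 2*cos(5*y)/5.


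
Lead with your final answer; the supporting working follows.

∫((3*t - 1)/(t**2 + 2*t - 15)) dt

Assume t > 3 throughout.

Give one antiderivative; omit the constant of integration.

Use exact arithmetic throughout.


The answer is log(t - 3) + 2*log(t + 5).
Step 1. Decompose ∫((3*t - 1)/(t**2 + 2*t - 15)) dt by partial fractions, (3*t - 1)/(t**2 + 2*t - 15) = 2/(t + 5) + 1/(t - 3): now ∫(1/(t - 3)) dt + ∫(2/(t + 5)) dt.
Step 2. Evaluate the standard form [assuming t > -5]: now 2*log(t + 5) + ∫(1/(t - 3)) dt.
Step 3. Evaluate the standard form [assuming t > 3]: now log(t - 3) + 2*log(t + 5).
Answer: log(t - 3) + 2*log(t + 5).


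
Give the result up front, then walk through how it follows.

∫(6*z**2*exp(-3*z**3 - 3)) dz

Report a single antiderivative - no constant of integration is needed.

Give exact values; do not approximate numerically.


The answer is -2*exp(-3*z**3 - 3)/3.
Step 1. Substitute u = z**3 + 1, turning ∫(6*z**2*exp(-3*z**3 - 3)) dz into ∫(2*exp(-3*u)) du: now ∫(2*exp(-3*u)) du.
Step 2. Evaluate the standard form: now -2*exp(-3*u)/3.
Step 3. Substitute back u = z**3 + 1: now -2*exp(-3*z**3 - 3)/3.
Answer: -2*exp(-3*z**3 - 3)/3.


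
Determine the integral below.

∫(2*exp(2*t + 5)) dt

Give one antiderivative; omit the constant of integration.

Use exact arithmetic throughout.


Answer: exp(2*t + 5).


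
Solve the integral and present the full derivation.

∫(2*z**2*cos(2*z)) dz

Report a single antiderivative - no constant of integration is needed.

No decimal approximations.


Step 1. Integrate ∫(2*z**2*cos(2*z)) dz by parts with u = z**2, dv = (2*cos(2*z)) dz, so v = sin(2*z): now z**2*sin(2*z) + ∫(-2*z*sin(2*z)) dz.
Step 2. Integrate ∫(-2*z*sin(2*z)) dz by parts with u = z, dv = (-2*sin(2*z)) dz, so v = cos(2*z): now z**2*sin(2*z) + z*cos(2*z) + ∫(-cos(2*z)) dz.
Step 3. Evaluate the standard form: now z**2*sin(2*z) + z*cos(2*z) - sin(2*z)/2.
Answer: z**2*sin(2*z) + z*cos(2*z) - sin(2*z)/2.


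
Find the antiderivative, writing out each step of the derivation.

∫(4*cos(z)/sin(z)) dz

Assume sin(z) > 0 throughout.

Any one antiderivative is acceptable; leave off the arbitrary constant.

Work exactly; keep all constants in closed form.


Step 1. Substitute u = sin(z), turning ∫(4*cos(z)/sin(z)) dz into ∫(4/u) du: now ∫(4/u) du.
Step 2. Evaluate the standard form [assuming u > 0]: now 4*log(u).
Step 3. Substitute back u = sin(z): now 4*log(sin(z)).
Answer: 4*log(sin(z)).


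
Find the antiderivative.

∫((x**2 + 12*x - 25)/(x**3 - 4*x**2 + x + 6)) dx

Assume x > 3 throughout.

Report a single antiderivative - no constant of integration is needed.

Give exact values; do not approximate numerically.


Answer: 5*log(x - 3) - log(x - 2) - 3*log(x + 1).


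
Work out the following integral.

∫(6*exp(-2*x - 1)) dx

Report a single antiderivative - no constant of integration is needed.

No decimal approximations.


Answer: -3*exp(-2*x - 1).


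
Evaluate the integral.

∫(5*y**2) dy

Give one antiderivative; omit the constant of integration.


Answer: 5*y**3/3.


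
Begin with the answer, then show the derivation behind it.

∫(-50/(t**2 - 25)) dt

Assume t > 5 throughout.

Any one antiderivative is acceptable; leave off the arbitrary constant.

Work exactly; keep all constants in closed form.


The answer is -5*log(t - 5) + 5*log(t + 5).
Step 1. Decompose ∫(-50/(t**2 - 25)) dt by partial fractions, -50/(t**2 - 25) = 5/(t + 5) - 5/(t - 5): now ∫(-5/(t - 5)) dt + ∫(5/(t + 5)) dt.
Step 2. Evaluate the standard form [assuming t > 5]: now -5*log(t - 5) + ∫(5/(t + 5)) dt.
Step 3. Evaluate the standard form [assuming t > -5]: now -5*log(t - 5) + 5*log(t + 5).
Answer: -5*log(t - 5) + 5*log(t + 5).


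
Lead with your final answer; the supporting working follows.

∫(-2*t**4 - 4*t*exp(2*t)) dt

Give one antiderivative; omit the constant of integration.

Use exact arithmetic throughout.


The answer is -2*t**5/5 - 2*t*exp(2*t) + exp(2*t).
Step 1. Rewrite: now ∫(-2*t**4) dt + ∫(-4*t*exp(2*t)) dt.
Step 2. Evaluate the standard form: now -2*t**5/5 + ∫(-4*t*exp(2*t)) dt.
Step 3. Integrate ∫(-4*t*exp(2*t)) dt by parts with u = t, dv = (-4*exp(2*t)) dt, so v = -2*exp(2*t): now -2*t**5/5 - 2*t*exp(2*t) + ∫(2*exp(2*t)) dt.
Step 4. Evaluate the standard form: now -2*t**5/5 - 2*t*exp(2*t) + exp(2*t).
Answer: -2*t**5/5 - 2*t*exp(2*t) + exp(2*t).


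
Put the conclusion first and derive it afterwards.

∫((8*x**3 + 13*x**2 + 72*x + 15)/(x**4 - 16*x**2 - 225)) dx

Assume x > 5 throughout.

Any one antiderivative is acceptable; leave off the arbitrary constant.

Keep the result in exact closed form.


The answer is 5*log(x - 5) + 3*log(x + 5) + atan(x/3).
Step 1. Decompose ∫((8*x**3 + 13*x**2 + 72*x + 15)/(x**4 - 16*x**2 - 225)) dx by partial fractions, (8*x**3 + 13*x**2 + 72*x + 15)/(x**4 - 16*x**2 - 225) = 3/(x**2 + 9) + 3/(x + 5) + 5/(x - 5): now ∫(5/(x - 5)) dx + ∫(3/(x + 5)) dx + ∫(3/(x**2 + 9)) dx.
Step 2. Evaluate the standard form [assuming x > 5]: now 5*log(x - 5) + ∫(3/(x + 5)) dx + ∫(3/(x**2 + 9)) dx.
Step 3. Evaluate the standard form [assuming x > -5]: now 5*log(x - 5) + 3*log(x + 5) + ∫(3/(x**2 + 9)) dx.
Step 4. Evaluate the standard form: now 5*log(x - 5) + 3*log(x + 5) + atan(x/3).
Answer: 5*log(x - 5) + 3*log(x + 5) + atan(x/3).


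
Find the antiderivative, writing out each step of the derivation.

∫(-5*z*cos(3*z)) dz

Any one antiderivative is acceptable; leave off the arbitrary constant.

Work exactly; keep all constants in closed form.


Step 1. Integrate ∫(-5*z*cos(3*z)) dz by parts with u = z, dv = (-5*cos(3*z)) dz, so v = -5*sin(3*z)/3: now -5*z*sin(3*z)/3 + ∫(5*sin(3*z)/3) dz.
Step 2. Evaluate the standard form: now -5*z*sin(3*z)/3 - 5*cos(3*z)/9.
Answer: -5*z*sin(3*z)/3 - 5*cos(3*z)/9.


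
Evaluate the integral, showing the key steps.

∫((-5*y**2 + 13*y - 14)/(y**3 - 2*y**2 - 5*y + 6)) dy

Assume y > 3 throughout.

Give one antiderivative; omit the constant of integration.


Step 1. Decompose ∫((-5*y**2 + 13*y - 14)/(y**3 - 2*y**2 - 5*y + 6)) dy by partial fractions, (-5*y**2 + 13*y - 14)/(y**3 - 2*y**2 - 5*y + 6) = -4/(y + 2) + 1/(y - 1) - 2/(y - 3): now ∫(-2/(y - 3)) dy + ∫(1/(y - 1)) dy + ∫(-4/(y + 2)) dy.
Step 2. Evaluate the standard form [assuming y > 1]: now log(y - 1) + ∫(-2/(y - 3)) dy + ∫(-4/(y + 2)) dy.
Step 3. Evaluate the standard form [assuming y > 3]: now -2*log(y - 3) + log(y - 1) + ∫(-4/(y + 2)) dy.
Step 4. Evaluate the standard form [assuming y > -2]: now -2*log(y - 3) + log(y - 1) - 4*log(y + 2).
Answer: -2*log(y - 3) + log(y - 1) - 4*log(y + 2).


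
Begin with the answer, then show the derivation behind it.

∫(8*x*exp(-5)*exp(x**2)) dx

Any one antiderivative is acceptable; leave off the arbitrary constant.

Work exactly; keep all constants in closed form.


The answer is 4*exp(x**2 - 5).
Step 1. Substitute u = x**2 - 5, turning ∫(8*x*exp(-5)*exp(x**2)) dx into ∫(4*exp(u)) du: now ∫(4*exp(u)) du.
Step 2. Evaluate the standard form: now 4*exp(u).
Step 3. Substitute back u = x**2 - 5: now 4*exp(x**2 - 5).
Answer: 4*exp(x**2 - 5).


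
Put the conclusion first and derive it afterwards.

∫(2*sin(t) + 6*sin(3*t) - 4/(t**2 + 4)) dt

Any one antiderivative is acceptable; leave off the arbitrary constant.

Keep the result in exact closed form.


The answer is -2*cos(t) - 2*cos(3*t) - 2*atan(t/2).
Step 1. Rewrite: now ∫(-4/(t**2 + 4)) dt + ∫(2*sin(t)) dt + ∫(6*sin(3*t)) dt.
Step 2. Evaluate the standard form: now -2*atan(t/2) + ∫(2*sin(t)) dt + ∫(6*sin(3*t)) dt.
Step 3. Evaluate the standard form: now -2*cos(t) - 2*atan(t/2) + ∫(6*sin(3*t)) dt.
Step 4. Evaluate the standard form: now -2*cos(t) - 2*cos(3*t) - 2*atan(t/2).
Answer: -2*cos(t) - 2*cos(3*t) - 2*atan(t/2).


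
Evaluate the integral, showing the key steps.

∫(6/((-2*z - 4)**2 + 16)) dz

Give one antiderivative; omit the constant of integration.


Step 1. Substitute u = -2*z - 4, turning ∫(6/((-2*z - 4)**2 + 16)) dz into ∫(-3/(u**2 + 16)) du: now ∫(-3/(u**2 + 16)) du.
Step 2. Evaluate the standard form: now -3*atan(u/4)/4.
Step 3. Substitute back u = -2*z - 4: now 3*atan(z/2 + 1)/4.
Answer: 3*atan(z/2 + 1)/4.


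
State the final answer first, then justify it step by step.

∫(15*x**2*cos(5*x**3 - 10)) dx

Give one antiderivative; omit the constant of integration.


The answer is sin(5*x**3 - 10).
Step 1. Substitute u = x**3 - 2, turning ∫(15*x**2*cos(5*x**3 - 10)) dx into ∫(5*cos(5*u)) du: now ∫(5*cos(5*u)) du.
Step 2. Evaluate the standard form: now sin(5*u).
Step 3. Substitute back u = x**3 - 2: now sin(5*x**3 - 10).
Answer: sin(5*x**3 - 10).


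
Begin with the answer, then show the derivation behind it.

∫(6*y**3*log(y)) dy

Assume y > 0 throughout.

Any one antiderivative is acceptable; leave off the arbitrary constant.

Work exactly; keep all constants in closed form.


The answer is 3*y**4*log(y)/2 - 3*y**4/8.
Step 1. Integrate ∫(6*y**3*log(y)) dy by parts with u = log(y), dv = (6*y**3) dy, so v = 3*y**4/2 [assuming y > 0]: now 3*y**4*log(y)/2 + ∫(-3*y**3/2) dy.
Step 2. Evaluate the standard form: now 3*y**4*log(y)/2 - 3*y**4/8.
Answer: 3*y**4*log(y)/2 - 3*y**4/8.


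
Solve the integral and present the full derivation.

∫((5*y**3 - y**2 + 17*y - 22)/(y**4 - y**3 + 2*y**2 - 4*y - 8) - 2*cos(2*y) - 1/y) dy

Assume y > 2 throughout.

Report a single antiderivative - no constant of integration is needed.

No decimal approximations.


Step 1. Rewrite: now ∫(-1/y) dy + ∫((5*y**3 - y**2 + 17*y - 22)/(y**4 - y**3 + 2*y**2 - 4*y - 8)) dy + ∫(-2*cos(2*y)) dy.
Step 2. Evaluate the standard form: now -sin(2*y) + ∫(-1/y) dy + ∫((5*y**3 - y**2 + 17*y - 22)/(y**4 - y**3 + 2*y**2 - 4*y - 8)) dy.
Step 3. Decompose ∫((5*y**3 - y**2 + 17*y - 22)/(y**4 - y**3 + 2*y**2 - 4*y - 8)) dy by partial fractions, (5*y**3 - y**2 + 17*y - 22)/(y**4 - y**3 + 2*y**2 - 4*y - 8) = 3/(y**2 + 4) + 3/(y + 1) + 2/(y - 2): now -sin(2*y) + ∫(-1/y) dy + ∫(2/(y - 2)) dy + ∫(3/(y + 1)) dy + ∫(3/(y**2 + 4)) dy.
Step 4. Evaluate the standard form [assuming y > -1]: now 3*log(y + 1) - sin(2*y) + ∫(-1/y) dy + ∫(2/(y - 2)) dy + ∫(3/(y**2 + 4)) dy.
Step 5. Evaluate the standard form [assuming y > 2]: now 2*log(y - 2) + 3*log(y + 1) - sin(2*y) + ∫(-1/y) dy + ∫(3/(y**2 + 4)) dy.
Step 6. Evaluate the standard form: now 2*log(y - 2) + 3*log(y + 1) - sin(2*y) + 3*atan(y/2)/2 + ∫(-1/y) dy.
Step 7. Evaluate the standard form [assuming y > 0]: now -log(y) + 2*log(y - 2) + 3*log(y + 1) - sin(2*y) + 3*atan(y/2)/2.
Answer: -log(y) + 2*log(y - 2) + 3*log(y + 1) - sin(2*y) + 3*atan(y/2)/2.


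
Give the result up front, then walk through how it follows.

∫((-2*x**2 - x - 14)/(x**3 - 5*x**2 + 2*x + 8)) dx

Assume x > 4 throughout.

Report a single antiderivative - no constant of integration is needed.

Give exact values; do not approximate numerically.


The answer is -5*log(x - 4) + 4*log(x - 2) - log(x + 1).
Step 1. Decompose ∫((-2*x**2 - x - 14)/(x**3 - 5*x**2 + 2*x + 8)) dx by partial fractions, (-2*x**2 - x - 14)/(x**3 - 5*x**2 + 2*x + 8) = -1/(x + 1) + 4/(x - 2) - 5/(x - 4): now ∫(-5/(x - 4)) dx + ∫(4/(x - 2)) dx + ∫(-1/(x + 1)) dx.
Step 2. Evaluate the standard form [assuming x > 2]: now 4*log(x - 2) + ∫(-5/(x - 4)) dx + ∫(-1/(x + 1)) dx.
Step 3. Evaluate the standard form [assuming x > 4]: now -5*log(x - 4) + 4*log(x - 2) + ∫(-1/(x + 1)) dx.
Step 4. Evaluate the standard form [assuming x > -1]: now -5*log(x - 4) + 4*log(x - 2) - log(x + 1).
Answer: -5*log(x - 4) + 4*log(x - 2) - log(x + 1).


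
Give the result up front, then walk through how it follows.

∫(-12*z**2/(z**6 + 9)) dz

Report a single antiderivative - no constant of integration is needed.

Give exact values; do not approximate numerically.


The answer is -4*atan(z**3/3)/3.
Step 1. Substitute u = z**3, turning ∫(-12*z**2/(z**6 + 9)) dz into ∫(-4/(u**2 + 9)) du: now ∫(-4/(u**2 + 9)) du.
Step 2. Evaluate the standard form: now -4*atan(u/3)/3.
Step 3. Substitute back u = z**3: now -4*atan(z**3/3)/3.
Answer: -4*atan(z**3/3)/3.


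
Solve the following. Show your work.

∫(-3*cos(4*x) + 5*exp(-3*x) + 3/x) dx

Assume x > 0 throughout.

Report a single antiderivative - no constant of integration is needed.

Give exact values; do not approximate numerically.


Step 1. Rewrite: now ∫(3/x) dx + ∫(5*exp(-3*x)) dx + ∫(-3*cos(4*x)) dx.
Step 2. Evaluate the standard form: now -3*sin(4*x)/4 + ∫(3/x) dx + ∫(5*exp(-3*x)) dx.
Step 3. Evaluate the standard form [assuming x > 0]: now 3*log(x) - 3*sin(4*x)/4 + ∫(5*exp(-3*x)) dx.
Step 4. Evaluate the standard form: now 3*log(x) - 3*sin(4*x)/4 - 5*exp(-3*x)/3.
Answer: 3*log(x) - 3*sin(4*x)/4 - 5*exp(-3*x)/3.


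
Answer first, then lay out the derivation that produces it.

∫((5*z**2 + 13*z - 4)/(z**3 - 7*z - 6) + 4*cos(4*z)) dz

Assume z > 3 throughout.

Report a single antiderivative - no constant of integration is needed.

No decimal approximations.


The answer is 4*log(z - 3) + 3*log(z + 1) - 2*log(z + 2) + sin(4*z).
Step 1. Rewrite: now ∫((5*z**2 + 13*z - 4)/(z**3 - 7*z - 6)) dz + ∫(4*cos(4*z)) dz.
Step 2. Evaluate the standard form: now sin(4*z) + ∫((5*z**2 + 13*z - 4)/(z**3 - 7*z - 6)) dz.
Step 3. Decompose ∫((5*z**2 + 13*z - 4)/(z**3 - 7*z - 6)) dz by partial fractions, (5*z**2 + 13*z - 4)/(z**3 - 7*z - 6) = -2/(z + 2) + 3/(z + 1) + 4/(z - 3): now sin(4*z) + ∫(4/(z - 3)) dz + ∫(3/(z + 1)) dz + ∫(-2/(z + 2)) dz.
Step 4. Evaluate the standard form [assuming z > -2]: now -2*log(z + 2) + sin(4*z) + ∫(4/(z - 3)) dz + ∫(3/(z + 1)) dz.
Step 5. Evaluate the standard form [assuming z > -1]: now 3*log(z + 1) - 2*log(z + 2) + sin(4*z) + ∫(4/(z - 3)) dz.
Step 6. Evaluate the standard form [assuming z > 3]: now 4*log(z - 3) + 3*log(z + 1) - 2*log(z + 2) + sin(4*z).
Answer: 4*log(z - 3) + 3*log(z + 1) - 2*log(z + 2) + sin(4*z).


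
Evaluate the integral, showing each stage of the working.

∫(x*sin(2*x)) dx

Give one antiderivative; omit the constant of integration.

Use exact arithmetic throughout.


Step 1. Integrate ∫(x*sin(2*x)) dx by parts with u = x, dv = (sin(2*x)) dx, so v = -cos(2*x)/2: now -x*cos(2*x)/2 + ∫(cos(2*x)/2) dx.
Step 2. Evaluate the standard form: now -x*cos(2*x)/2 + sin(2*x)/4.
Answer: -x*cos(2*x)/2 + sin(2*x)/4.


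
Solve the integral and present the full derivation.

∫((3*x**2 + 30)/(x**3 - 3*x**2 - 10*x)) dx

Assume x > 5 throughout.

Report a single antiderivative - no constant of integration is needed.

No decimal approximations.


Step 1. Decompose ∫((3*x**2 + 30)/(x**3 - 3*x**2 - 10*x)) dx by partial fractions, (3*x**2 + 30)/(x**3 - 3*x**2 - 10*x) = 3/(x + 2) + 3/(x - 5) - 3/x: now ∫(-3/x) dx + ∫(3/(x - 5)) dx + ∫(3/(x + 2)) dx.
Step 2. Evaluate the standard form [assuming x > 0]: now -3*log(x) + ∫(3/(x - 5)) dx + ∫(3/(x + 2)) dx.
Step 3. Evaluate the standard form [assuming x > -2]: now -3*log(x) + 3*log(x + 2) + ∫(3/(x - 5)) dx.
Step 4. Evaluate the standard form [assuming x > 5]: now -3*log(x) + 3*log(x - 5) + 3*log(x + 2).
Answer: -3*log(x) + 3*log(x - 5) + 3*log(x + 2).


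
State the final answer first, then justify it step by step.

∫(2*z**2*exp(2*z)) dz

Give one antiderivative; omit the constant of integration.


The answer is z**2*exp(2*z) - z*exp(2*z) + exp(2*z)/2.
Step 1. Integrate ∫(2*z**2*exp(2*z)) dz by parts with u = z**2, dv = (2*exp(2*z)) dz, so v = exp(2*z): now z**2*exp(2*z) + ∫(-2*z*exp(2*z)) dz.
Step 2. Integrate ∫(-2*z*exp(2*z)) dz by parts with u = z, dv = (-2*exp(2*z)) dz, so v = -exp(2*z): now z**2*exp(2*z) - z*exp(2*z) + ∫(exp(2*z)) dz.
Step 3. Evaluate the standard form: now z**2*exp(2*z) - z*exp(2*z) + exp(2*z)/2.
Answer: z**2*exp(2*z) - z*exp(2*z) + exp(2*z)/2.


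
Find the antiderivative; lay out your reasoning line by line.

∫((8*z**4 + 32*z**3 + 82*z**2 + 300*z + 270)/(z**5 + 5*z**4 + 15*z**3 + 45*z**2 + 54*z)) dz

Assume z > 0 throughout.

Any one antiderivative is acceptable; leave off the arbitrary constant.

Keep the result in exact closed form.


Step 1. Decompose ∫((8*z**4 + 32*z**3 + 82*z**2 + 300*z + 270)/(z**5 + 5*z**4 + 15*z**3 + 45*z**2 + 54*z)) dz by partial fractions, (8*z**4 + 32*z**3 + 82*z**2 + 300*z + 270)/(z**5 + 5*z**4 + 15*z**3 + 45*z**2 + 54*z) = -4/(z**2 + 9) - 2/(z + 3) + 5/(z + 2) + 5/z: now ∫(5/z) dz + ∫(5/(z + 2)) dz + ∫(-2/(z + 3)) dz + ∫(-4/(z**2 + 9)) dz.
Step 2. Evaluate the standard form [assuming z > -2]: now 5*log(z + 2) + ∫(5/z) dz + ∫(-2/(z + 3)) dz + ∫(-4/(z**2 + 9)) dz.
Step 3. Evaluate the standard form [assuming z > 0]: now 5*log(z) + 5*log(z + 2) + ∫(-2/(z + 3)) dz + ∫(-4/(z**2 + 9)) dz.
Step 4. Evaluate the standard form [assuming z > -3]: now 5*log(z) + 5*log(z + 2) - 2*log(z + 3) + ∫(-4/(z**2 + 9)) dz.
Step 5. Evaluate the standard form: now 5*log(z) + 5*log(z + 2) - 2*log(z + 3) - 4*atan(z/3)/3.
Answer: 5*log(z) + 5*log(z + 2) - 2*log(z + 3) - 4*atan(z/3)/3.


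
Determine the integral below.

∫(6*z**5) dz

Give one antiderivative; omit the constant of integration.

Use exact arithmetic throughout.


Answer: z**6.


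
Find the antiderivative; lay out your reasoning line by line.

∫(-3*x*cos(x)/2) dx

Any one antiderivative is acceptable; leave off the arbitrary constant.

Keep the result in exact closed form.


Step 1. Integrate ∫(-3*x*cos(x)/2) dx by parts with u = x, dv = (-3*cos(x)/2) dx, so v = -3*sin(x)/2: now -3*x*sin(x)/2 + ∫(3*sin(x)/2) dx.
Step 2. Evaluate the standard form: now -3*x*sin(x)/2 - 3*cos(x)/2.
Answer: -3*x*sin(x)/2 - 3*cos(x)/2.


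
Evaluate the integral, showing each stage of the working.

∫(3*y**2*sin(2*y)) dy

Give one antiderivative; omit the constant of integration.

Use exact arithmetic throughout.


Step 1. Integrate ∫(3*y**2*sin(2*y)) dy by parts with u = y**2, dv = (3*sin(2*y)) dy, so v = -3*cos(2*y)/2: now -3*y**2*cos(2*y)/2 + ∫(3*y*cos(2*y)) dy.
Step 2. Integrate ∫(3*y*cos(2*y)) dy by parts with u = y, dv = (3*cos(2*y)) dy, so v = 3*sin(2*y)/2: now -3*y**2*cos(2*y)/2 + 3*y*sin(2*y)/2 + ∫(-3*sin(2*y)/2) dy.
Step 3. Evaluate the standard form: now -3*y**2*cos(2*y)/2 + 3*y*sin(2*y)/2 + 3*cos(2*y)/4.
Answer: -3*y**2*cos(2*y)/2 + 3*y*sin(2*y)/2 + 3*cos(2*y)/4.


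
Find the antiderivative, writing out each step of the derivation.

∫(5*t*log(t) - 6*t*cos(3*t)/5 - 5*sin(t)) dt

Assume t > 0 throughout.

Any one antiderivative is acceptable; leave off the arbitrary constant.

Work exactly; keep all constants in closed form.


Step 1. Rewrite: now ∫(5*t*log(t)) dt + ∫(-6*t*cos(3*t)/5) dt + ∫(-5*sin(t)) dt.
Step 2. Evaluate the standard form: now 5*cos(t) + ∫(5*t*log(t)) dt + ∫(-6*t*cos(3*t)/5) dt.
Step 3. Integrate ∫(-6*t*cos(3*t)/5) dt by parts with u = t, dv = (-6*cos(3*t)/5) dt, so v = -2*sin(3*t)/5: now -2*t*sin(3*t)/5 + 5*cos(t) + ∫(5*t*log(t)) dt + ∫(2*sin(3*t)/5) dt.
Step 4. Evaluate the standard form: now -2*t*sin(3*t)/5 + 5*cos(t) - 2*cos(3*t)/15 + ∫(5*t*log(t)) dt.
Step 5. Integrate ∫(5*t*log(t)) dt by parts with u = log(t), dv = (5*t) dt, so v = 5*t**2/2 [assuming t > 0]: now 5*t**2*log(t)/2 - 2*t*sin(3*t)/5 + 5*cos(t) - 2*cos(3*t)/15 + ∫(-5*t/2) dt.
Step 6. Evaluate the standard form: now 5*t**2*log(t)/2 - 5*t**2/4 - 2*t*sin(3*t)/5 + 5*cos(t) - 2*cos(3*t)/15.
Answer: 5*t**2*log(t)/2 - 5*t**2/4 - 2*t*sin(3*t)/5 + 5*cos(t) - 2*cos(3*t)/15.


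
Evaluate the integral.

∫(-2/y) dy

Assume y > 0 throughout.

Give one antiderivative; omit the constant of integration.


Answer: -2*log(y).


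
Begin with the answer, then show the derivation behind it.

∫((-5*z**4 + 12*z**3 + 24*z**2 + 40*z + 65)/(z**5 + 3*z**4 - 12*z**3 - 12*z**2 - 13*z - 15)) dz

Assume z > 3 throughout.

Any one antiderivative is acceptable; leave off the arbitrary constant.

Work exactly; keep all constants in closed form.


The answer is log(z - 3) - log(z + 1) - 5*log(z + 5) - 2*atan(z).
Step 1. Decompose ∫((-5*z**4 + 12*z**3 + 24*z**2 + 40*z + 65)/(z**5 + 3*z**4 - 12*z**3 - 12*z**2 - 13*z - 15)) dz by partial fractions, (-5*z**4 + 12*z**3 + 24*z**2 + 40*z + 65)/(z**5 + 3*z**4 - 12*z**3 - 12*z**2 - 13*z - 15) = -2/(z**2 + 1) - 5/(z + 5) - 1/(z + 1) + 1/(z - 3): now ∫(1/(z - 3)) dz + ∫(-1/(z + 1)) dz + ∫(-5/(z + 5)) dz + ∫(-2/(z**2 + 1)) dz.
Step 2. Evaluate the standard form [assuming z > -5]: now -5*log(z + 5) + ∫(1/(z - 3)) dz + ∫(-1/(z + 1)) dz + ∫(-2/(z**2 + 1)) dz.
Step 3. Evaluate the standard form [assuming z > 3]: now log(z - 3) - 5*log(z + 5) + ∫(-1/(z + 1)) dz + ∫(-2/(z**2 + 1)) dz.
Step 4. Evaluate the standard form [assuming z > -1]: now log(z - 3) - log(z + 1) - 5*log(z + 5) + ∫(-2/(z**2 + 1)) dz.
Step 5. Evaluate the standard form: now log(z - 3) - log(z + 1) - 5*log(z + 5) - 2*atan(z).
Answer: log(z - 3) - log(z + 1) - 5*log(z + 5) - 2*atan(z).


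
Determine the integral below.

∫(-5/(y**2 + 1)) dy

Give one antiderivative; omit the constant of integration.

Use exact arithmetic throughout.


Answer: -5*atan(y).


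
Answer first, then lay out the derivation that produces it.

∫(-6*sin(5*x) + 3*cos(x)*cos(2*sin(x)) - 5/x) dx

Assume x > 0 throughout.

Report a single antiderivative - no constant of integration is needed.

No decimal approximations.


The answer is -5*log(x) + 3*sin(2*sin(x))/2 + 6*cos(5*x)/5.
Step 1. Rewrite: now ∫(-5/x) dx + ∫(3*cos(x)*cos(2*sin(x))) dx + ∫(-6*sin(5*x)) dx.
Step 2. Evaluate the standard form: now 6*cos(5*x)/5 + ∫(-5/x) dx + ∫(3*cos(x)*cos(2*sin(x))) dx.
Step 3. Evaluate the standard form [assuming x > 0]: now -5*log(x) + 6*cos(5*x)/5 + ∫(3*cos(x)*cos(2*sin(x))) dx.
Step 4. Substitute u = sin(x), turning ∫(3*cos(x)*cos(2*sin(x))) dx into ∫(3*cos(2*u)) du: now -5*log(x) + 6*cos(5*x)/5 + ∫(3*cos(2*u)) du.
Step 5. Evaluate the standard form: now -5*log(x) + 3*sin(2*u)/2 + 6*cos(5*x)/5.
Step 6. Substitute back u = sin(x): now -5*log(x) + 3*sin(2*sin(x))/2 + 6*cos(5*x)/5.
Answer: -5*log(x) + 3*sin(2*sin(x))/2 + 6*cos(5*x)/5.


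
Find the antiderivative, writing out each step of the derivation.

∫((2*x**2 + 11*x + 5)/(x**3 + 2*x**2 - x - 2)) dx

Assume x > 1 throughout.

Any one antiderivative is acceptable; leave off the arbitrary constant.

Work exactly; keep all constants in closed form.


Step 1. Decompose ∫((2*x**2 + 11*x + 5)/(x**3 + 2*x**2 - x - 2)) dx by partial fractions, (2*x**2 + 11*x + 5)/(x**3 + 2*x**2 - x - 2) = -3/(x + 2) + 2/(x + 1) + 3/(x - 1): now ∫(3/(x - 1)) dx + ∫(2/(x + 1)) dx + ∫(-3/(x + 2)) dx.
Step 2. Evaluate the standard form [assuming x > 1]: now 3*log(x - 1) + ∫(2/(x + 1)) dx + ∫(-3/(x + 2)) dx.
Step 3. Evaluate the standard form [assuming x > -2]: now 3*log(x - 1) - 3*log(x + 2) + ∫(2/(x + 1)) dx.
Step 4. Evaluate the standard form [assuming x > -1]: now 3*log(x - 1) + 2*log(x + 1) - 3*log(x + 2).
Answer: 3*log(x - 1) + 2*log(x + 1) - 3*log(x + 2).


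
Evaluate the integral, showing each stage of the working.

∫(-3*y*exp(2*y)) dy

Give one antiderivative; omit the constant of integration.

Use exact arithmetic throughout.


Step 1. Integrate ∫(-3*y*exp(2*y)) dy by parts with u = y, dv = (-3*exp(2*y)) dy, so v = -3*exp(2*y)/2: now -3*y*exp(2*y)/2 + ∫(3*exp(2*y)/2) dy.
Step 2. Evaluate the standard form: now -3*y*exp(2*y)/2 + 3*exp(2*y)/4.
Answer: -3*y*exp(2*y)/2 + 3*exp(2*y)/4.


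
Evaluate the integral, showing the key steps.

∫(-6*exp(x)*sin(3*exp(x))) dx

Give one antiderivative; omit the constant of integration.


Step 1. Substitute u = exp(x), turning ∫(-6*exp(x)*sin(3*exp(x))) dx into ∫(-6*sin(3*u)) du: now ∫(-6*sin(3*u)) du.
Step 2. Evaluate the standard form: now 2*cos(3*u).
Step 3. Substitute back u = exp(x): now 2*cos(3*exp(x)).
Answer: 2*cos(3*exp(x)).


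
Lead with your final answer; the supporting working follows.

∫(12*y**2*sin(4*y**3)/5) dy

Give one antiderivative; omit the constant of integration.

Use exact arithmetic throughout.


The answer is -cos(4*y**3)/5.
Step 1. Substitute u = y**3, turning ∫(12*y**2*sin(4*y**3)/5) dy into ∫(4*sin(4*u)/5) du: now ∫(4*sin(4*u)/5) du.
Step 2. Evaluate the standard form: now -cos(4*u)/5.
Step 3. Substitute back u = y**3: now -cos(4*y**3)/5.
Answer: -cos(4*y**3)/5.


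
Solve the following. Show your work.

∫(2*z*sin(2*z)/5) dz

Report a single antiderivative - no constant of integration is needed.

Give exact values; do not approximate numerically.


Step 1. Integrate ∫(2*z*sin(2*z)/5) dz by parts with u = z, dv = (2*sin(2*z)/5) dz, so v = -cos(2*z)/5: now -z*cos(2*z)/5 + ∫(cos(2*z)/5) dz.
Step 2. Evaluate the standard form: now -z*cos(2*z)/5 + sin(2*z)/10.
Answer: -z*cos(2*z)/5 + sin(2*z)/10.


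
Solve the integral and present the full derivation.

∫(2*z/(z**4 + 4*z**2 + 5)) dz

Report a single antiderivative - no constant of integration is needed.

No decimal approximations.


Step 1. Substitute u = z**2 + 2, turning ∫(2*z/(z**4 + 4*z**2 + 5)) dz into ∫(1/(u**2 + 1)) du: now ∫(1/(u**2 + 1)) du.
Step 2. Evaluate the standard form: now atan(u).
Step 3. Substitute back u = z**2 + 2: now atan(z**2 + 2).
Answer: atan(z**2 + 2).


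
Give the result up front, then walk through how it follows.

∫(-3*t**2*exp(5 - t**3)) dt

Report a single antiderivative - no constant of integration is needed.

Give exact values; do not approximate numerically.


The answer is exp(5 - t**3).
Step 1. Substitute u = t**3 - 5, turning ∫(-3*t**2*exp(5 - t**3)) dt into ∫(-exp(-u)) du: now ∫(-exp(-u)) du.
Step 2. Evaluate the standard form: now exp(-u).
Step 3. Substitute back u = t**3 - 5: now exp(5 - t**3).
Answer: exp(5 - t**3).


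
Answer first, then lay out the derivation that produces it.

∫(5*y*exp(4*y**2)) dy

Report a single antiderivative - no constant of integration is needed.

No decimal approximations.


The answer is 5*exp(4*y**2)/8.
Step 1. Substitute u = y**2, turning ∫(5*y*exp(4*y**2)) dy into ∫(5*exp(4*u)/2) du: now ∫(5*exp(4*u)/2) du.
Step 2. Evaluate the standard form: now 5*exp(4*u)/8.
Step 3. Substitute back u = y**2: now 5*exp(4*y**2)/8.
Answer: 5*exp(4*y**2)/8.


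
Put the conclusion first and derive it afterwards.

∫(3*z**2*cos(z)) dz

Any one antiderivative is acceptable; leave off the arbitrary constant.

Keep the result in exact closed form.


The answer is 3*z**2*sin(z) + 6*z*cos(z) - 6*sin(z).
Step 1. Integrate ∫(3*z**2*cos(z)) dz by parts with u = z**2, dv = (3*cos(z)) dz, so v = 3*sin(z): now 3*z**2*sin(z) + ∫(-6*z*sin(z)) dz.
Step 2. Integrate ∫(-6*z*sin(z)) dz by parts with u = z, dv = (-6*sin(z)) dz, so v = 6*cos(z): now 3*z**2*sin(z) + 6*z*cos(z) + ∫(-6*cos(z)) dz.
Step 3. Evaluate the standard form: now 3*z**2*sin(z) + 6*z*cos(z) - 6*sin(z).
Answer: 3*z**2*sin(z) + 6*z*cos(z) - 6*sin(z).


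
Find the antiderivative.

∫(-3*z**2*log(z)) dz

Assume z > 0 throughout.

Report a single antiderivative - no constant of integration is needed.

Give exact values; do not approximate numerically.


Answer: -z**3*log(z) + z**3/3.


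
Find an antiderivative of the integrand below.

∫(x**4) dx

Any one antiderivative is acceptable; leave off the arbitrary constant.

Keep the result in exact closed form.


Answer: x**5/5.


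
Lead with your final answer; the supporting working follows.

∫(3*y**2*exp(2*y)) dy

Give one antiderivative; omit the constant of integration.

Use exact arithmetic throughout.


The answer is 3*y**2*exp(2*y)/2 - 3*y*exp(2*y)/2 + 3*exp(2*y)/4.
Step 1. Integrate ∫(3*y**2*exp(2*y)) dy by parts with u = y**2, dv = (3*exp(2*y)) dy, so v = 3*exp(2*y)/2: now 3*y**2*exp(2*y)/2 + ∫(-3*y*exp(2*y)) dy.
Step 2. Integrate ∫(-3*y*exp(2*y)) dy by parts with u = y, dv = (-3*exp(2*y)) dy, so v = -3*exp(2*y)/2: now 3*y**2*exp(2*y)/2 - 3*y*exp(2*y)/2 + ∫(3*exp(2*y)/2) dy.
Step 3. Evaluate the standard form: now 3*y**2*exp(2*y)/2 - 3*y*exp(2*y)/2 + 3*exp(2*y)/4.
Answer: 3*y**2*exp(2*y)/2 - 3*y*exp(2*y)/2 + 3*exp(2*y)/4.


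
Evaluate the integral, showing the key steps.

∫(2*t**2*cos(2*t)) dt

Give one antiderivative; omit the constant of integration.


Step 1. Integrate ∫(2*t**2*cos(2*t)) dt by parts with u = t**2, dv = (2*cos(2*t)) dt, so v = sin(2*t): now t**2*sin(2*t) + ∫(-2*t*sin(2*t)) dt.
Step 2. Integrate ∫(-2*t*sin(2*t)) dt by parts with u = t, dv = (-2*sin(2*t)) dt, so v = cos(2*t): now t**2*sin(2*t) + t*cos(2*t) + ∫(-cos(2*t)) dt.
Step 3. Evaluate the standard form: now t**2*sin(2*t) + t*cos(2*t) - sin(2*t)/2.
Answer: t**2*sin(2*t) + t*cos(2*t) - sin(2*t)/2.


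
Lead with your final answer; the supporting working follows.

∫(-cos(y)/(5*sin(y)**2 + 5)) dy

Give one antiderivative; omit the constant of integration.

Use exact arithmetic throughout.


The answer is -atan(sin(y))/5.
Step 1. Substitute u = sin(y), turning ∫(-cos(y)/(5*sin(y)**2 + 5)) dy into ∫(-1/(5*(u**2 + 1))) du: now ∫(-1/(5*(u**2 + 1))) du.
Step 2. Evaluate the standard form: now -atan(u)/5.
Step 3. Substitute back u = sin(y): now -atan(sin(y))/5.
Answer: -atan(sin(y))/5.


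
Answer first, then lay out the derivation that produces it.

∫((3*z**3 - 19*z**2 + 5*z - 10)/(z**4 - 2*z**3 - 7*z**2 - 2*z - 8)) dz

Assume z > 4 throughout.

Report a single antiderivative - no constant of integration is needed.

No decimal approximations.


The answer is -log(z - 4) + 4*log(z + 2) - atan(z).
Step 1. Decompose ∫((3*z**3 - 19*z**2 + 5*z - 10)/(z**4 - 2*z**3 - 7*z**2 - 2*z - 8)) dz by partial fractions, (3*z**3 - 19*z**2 + 5*z - 10)/(z**4 - 2*z**3 - 7*z**2 - 2*z - 8) = -1/(z**2 + 1) + 4/(z + 2) - 1/(z - 4): now ∫(-1/(z - 4)) dz + ∫(4/(z + 2)) dz + ∫(-1/(z**2 + 1)) dz.
Step 2. Evaluate the standard form [assuming z > 4]: now -log(z - 4) + ∫(4/(z + 2)) dz + ∫(-1/(z**2 + 1)) dz.
Step 3. Evaluate the standard form [assuming z > -2]: now -log(z - 4) + 4*log(z + 2) + ∫(-1/(z**2 + 1)) dz.
Step 4. Evaluate the standard form: now -log(z - 4) + 4*log(z + 2) - atan(z).
Answer: -log(z - 4) + 4*log(z + 2) - atan(z).


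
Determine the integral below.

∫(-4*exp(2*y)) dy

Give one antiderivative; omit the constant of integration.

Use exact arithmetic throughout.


Answer: -2*exp(2*y).


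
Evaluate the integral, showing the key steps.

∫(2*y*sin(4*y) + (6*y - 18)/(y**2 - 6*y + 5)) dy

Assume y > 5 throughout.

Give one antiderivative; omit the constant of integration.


Step 1. Rewrite: now ∫(2*y*sin(4*y)) dy + ∫((6*y - 18)/(y**2 - 6*y + 5)) dy.
Step 2. Integrate ∫(2*y*sin(4*y)) dy by parts with u = y, dv = (2*sin(4*y)) dy, so v = -cos(4*y)/2: now -y*cos(4*y)/2 + ∫((6*y - 18)/(y**2 - 6*y + 5)) dy + ∫(cos(4*y)/2) dy.
Step 3. Evaluate the standard form: now -y*cos(4*y)/2 + sin(4*y)/8 + ∫((6*y - 18)/(y**2 - 6*y + 5)) dy.
Step 4. Decompose ∫((6*y - 18)/(y**2 - 6*y + 5)) dy by partial fractions, (6*y - 18)/(y**2 - 6*y + 5) = 3/(y - 1) + 3/(y - 5): now -y*cos(4*y)/2 + sin(4*y)/8 + ∫(3/(y - 5)) dy + ∫(3/(y - 1)) dy.
Step 5. Evaluate the standard form [assuming y > 5]: now -y*cos(4*y)/2 + 3*log(y - 5) + sin(4*y)/8 + ∫(3/(y - 1)) dy.
Step 6. Evaluate the standard form [assuming y > 1]: now -y*cos(4*y)/2 + 3*log(y - 5) + 3*log(y - 1) + sin(4*y)/8.
Answer: -y*cos(4*y)/2 + 3*log(y - 5) + 3*log(y - 1) + sin(4*y)/8.


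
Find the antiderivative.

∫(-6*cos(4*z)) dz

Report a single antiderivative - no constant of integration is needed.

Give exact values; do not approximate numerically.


Answer: -3*sin(4*z)/2.


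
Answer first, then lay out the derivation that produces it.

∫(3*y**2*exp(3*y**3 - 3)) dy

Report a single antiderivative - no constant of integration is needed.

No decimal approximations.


The answer is exp(3*y**3 - 3)/3.
Step 1. Substitute u = y**3 - 1, turning ∫(3*y**2*exp(3*y**3 - 3)) dy into ∫(exp(3*u)) du: now ∫(exp(3*u)) du.
Step 2. Evaluate the standard form: now exp(3*u)/3.
Step 3. Substitute back u = y**3 - 1: now exp(3*y**3 - 3)/3.
Answer: exp(3*y**3 - 3)/3.


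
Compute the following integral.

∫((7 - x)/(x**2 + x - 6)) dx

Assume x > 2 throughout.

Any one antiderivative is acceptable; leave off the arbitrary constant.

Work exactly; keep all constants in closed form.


Answer: log(x - 2) - 2*log(x + 3).


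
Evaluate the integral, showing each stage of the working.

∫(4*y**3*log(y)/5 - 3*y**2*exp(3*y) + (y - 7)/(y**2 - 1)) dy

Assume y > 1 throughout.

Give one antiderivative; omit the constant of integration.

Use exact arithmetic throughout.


Step 1. Rewrite: now ∫(-3*y**2*exp(3*y)) dy + ∫(4*y**3*log(y)/5) dy + ∫((y - 7)/(y**2 - 1)) dy.
Step 2. Decompose ∫((y - 7)/(y**2 - 1)) dy by partial fractions, (y - 7)/(y**2 - 1) = 4/(y + 1) - 3/(y - 1): now ∫(-3*y**2*exp(3*y)) dy + ∫(4*y**3*log(y)/5) dy + ∫(-3/(y - 1)) dy + ∫(4/(y + 1)) dy.
Step 3. Evaluate the standard form [assuming y > -1]: now 4*log(y + 1) + ∫(-3*y**2*exp(3*y)) dy + ∫(4*y**3*log(y)/5) dy + ∫(-3/(y - 1)) dy.
Step 4. Evaluate the standard form [assuming y > 1]: now -3*log(y - 1) + 4*log(y + 1) + ∫(-3*y**2*exp(3*y)) dy + ∫(4*y**3*log(y)/5) dy.
Step 5. Integrate ∫(-3*y**2*exp(3*y)) dy by parts with u = y**2, dv = (-3*exp(3*y)) dy, so v = -exp(3*y): now -y**2*exp(3*y) - 3*log(y - 1) + 4*log(y + 1) + ∫(2*y*exp(3*y)) dy + ∫(4*y**3*log(y)/5) dy.
Step 6. Integrate ∫(2*y*exp(3*y)) dy by parts with u = y, dv = (2*exp(3*y)) dy, so v = 2*exp(3*y)/3: now -y**2*exp(3*y) + 2*y*exp(3*y)/3 - 3*log(y - 1) + 4*log(y + 1) + ∫(4*y**3*log(y)/5) dy + ∫(-2*exp(3*y)/3) dy.
Step 7. Evaluate the standard form: now -y**2*exp(3*y) + 2*y*exp(3*y)/3 - 2*exp(3*y)/9 - 3*log(y - 1) + 4*log(y + 1) + ∫(4*y**3*log(y)/5) dy.
Step 8. Integrate ∫(4*y**3*log(y)/5) dy by parts with u = log(y), dv = (4*y**3/5) dy, so v = y**4/5 [assuming y > 0]: now y**4*log(y)/5 - y**2*exp(3*y) + 2*y*exp(3*y)/3 - 2*exp(3*y)/9 - 3*log(y - 1) + 4*log(y + 1) + ∫(-y**3/5) dy.
Step 9. Evaluate the standard form: now y**4*log(y)/5 - y**4/20 - y**2*exp(3*y) + 2*y*exp(3*y)/3 - 2*exp(3*y)/9 - 3*log(y - 1) + 4*log(y + 1).
Answer: y**4*log(y)/5 - y**4/20 - y**2*exp(3*y) + 2*y*exp(3*y)/3 - 2*exp(3*y)/9 - 3*log(y - 1) + 4*log(y + 1).


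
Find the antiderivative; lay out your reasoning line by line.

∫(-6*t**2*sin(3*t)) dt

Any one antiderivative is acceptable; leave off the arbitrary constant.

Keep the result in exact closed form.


Step 1. Integrate ∫(-6*t**2*sin(3*t)) dt by parts with u = t**2, dv = (-6*sin(3*t)) dt, so v = 2*cos(3*t): now 2*t**2*cos(3*t) + ∫(-4*t*cos(3*t)) dt.
Step 2. Integrate ∫(-4*t*cos(3*t)) dt by parts with u = t, dv = (-4*cos(3*t)) dt, so v = -4*sin(3*t)/3: now 2*t**2*cos(3*t) - 4*t*sin(3*t)/3 + ∫(4*sin(3*t)/3) dt.
Step 3. Evaluate the standard form: now 2*t**2*cos(3*t) - 4*t*sin(3*t)/3 - 4*cos(3*t)/9.
Answer: 2*t**2*cos(3*t) - 4*t*sin(3*t)/3 - 4*cos(3*t)/9.


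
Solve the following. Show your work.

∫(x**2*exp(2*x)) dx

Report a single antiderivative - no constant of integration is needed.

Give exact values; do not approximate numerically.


Step 1. Integrate ∫(x**2*exp(2*x)) dx by parts with u = x**2, dv = (exp(2*x)) dx, so v = exp(2*x)/2: now x**2*exp(2*x)/2 + ∫(-x*exp(2*x)) dx.
Step 2. Integrate ∫(-x*exp(2*x)) dx by parts with u = x, dv = (-exp(2*x)) dx, so v = -exp(2*x)/2: now x**2*exp(2*x)/2 - x*exp(2*x)/2 + ∫(exp(2*x)/2) dx.
Step 3. Evaluate the standard form: now x**2*exp(2*x)/2 - x*exp(2*x)/2 + exp(2*x)/4.
Answer: x**2*exp(2*x)/2 - x*exp(2*x)/2 + exp(2*x)/4.


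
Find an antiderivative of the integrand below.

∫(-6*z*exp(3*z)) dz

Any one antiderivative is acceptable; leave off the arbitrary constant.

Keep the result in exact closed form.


Answer: -2*z*exp(3*z) + 2*exp(3*z)/3.


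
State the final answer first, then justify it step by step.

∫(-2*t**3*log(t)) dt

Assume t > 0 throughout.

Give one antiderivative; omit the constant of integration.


The answer is -t**4*log(t)/2 + t**4/8.
Step 1. Integrate ∫(-2*t**3*log(t)) dt by parts with u = log(t), dv = (-2*t**3) dt, so v = -t**4/2 [assuming t > 0]: now -t**4*log(t)/2 + ∫(t**3/2) dt.
Step 2. Evaluate the standard form: now -t**4*log(t)/2 + t**4/8.
Answer: -t**4*log(t)/2 + t**4/8.


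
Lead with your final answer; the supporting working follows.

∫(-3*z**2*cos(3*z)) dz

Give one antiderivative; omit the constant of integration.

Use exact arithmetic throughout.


The answer is -z**2*sin(3*z) - 2*z*cos(3*z)/3 + 2*sin(3*z)/9.
Step 1. Integrate ∫(-3*z**2*cos(3*z)) dz by parts with u = z**2, dv = (-3*cos(3*z)) dz, so v = -sin(3*z): now -z**2*sin(3*z) + ∫(2*z*sin(3*z)) dz.
Step 2. Integrate ∫(2*z*sin(3*z)) dz by parts with u = z, dv = (2*sin(3*z)) dz, so v = -2*cos(3*z)/3: now -z**2*sin(3*z) - 2*z*cos(3*z)/3 + ∫(2*cos(3*z)/3) dz.
Step 3. Evaluate the standard form: now -z**2*sin(3*z) - 2*z*cos(3*z)/3 + 2*sin(3*z)/9.
Answer: -z**2*sin(3*z) - 2*z*cos(3*z)/3 + 2*sin(3*z)/9.


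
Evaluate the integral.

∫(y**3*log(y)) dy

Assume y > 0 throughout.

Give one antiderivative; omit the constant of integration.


Answer: y**4*log(y)/4 - y**4/16.


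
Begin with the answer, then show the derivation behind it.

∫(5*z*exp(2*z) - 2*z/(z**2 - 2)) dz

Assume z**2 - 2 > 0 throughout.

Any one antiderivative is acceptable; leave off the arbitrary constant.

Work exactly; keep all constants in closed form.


The answer is 5*z*exp(2*z)/2 - 5*exp(2*z)/4 - log(z**2 - 2).
Step 1. Rewrite: now ∫(-2*z/(z**2 - 2)) dz + ∫(5*z*exp(2*z)) dz.
Step 2. Substitute u = z**2 - 2, turning ∫(-2*z/(z**2 - 2)) dz into ∫(-1/u) du: now ∫(-1/u) du + ∫(5*z*exp(2*z)) dz.
Step 3. Evaluate the standard form [assuming u > 0]: now -log(u) + ∫(5*z*exp(2*z)) dz.
Step 4. Substitute back u = z**2 - 2: now -log(z**2 - 2) + ∫(5*z*exp(2*z)) dz.
Step 5. Integrate ∫(5*z*exp(2*z)) dz by parts with u = z, dv = (5*exp(2*z)) dz, so v = 5*exp(2*z)/2: now 5*z*exp(2*z)/2 - log(z**2 - 2) + ∫(-5*exp(2*z)/2) dz.
Step 6. Evaluate the standard form: now 5*z*exp(2*z)/2 - 5*exp(2*z)/4 - log(z**2 - 2).
Answer: 5*z*exp(2*z)/2 - 5*exp(2*z)/4 - log(z**2 - 2).
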